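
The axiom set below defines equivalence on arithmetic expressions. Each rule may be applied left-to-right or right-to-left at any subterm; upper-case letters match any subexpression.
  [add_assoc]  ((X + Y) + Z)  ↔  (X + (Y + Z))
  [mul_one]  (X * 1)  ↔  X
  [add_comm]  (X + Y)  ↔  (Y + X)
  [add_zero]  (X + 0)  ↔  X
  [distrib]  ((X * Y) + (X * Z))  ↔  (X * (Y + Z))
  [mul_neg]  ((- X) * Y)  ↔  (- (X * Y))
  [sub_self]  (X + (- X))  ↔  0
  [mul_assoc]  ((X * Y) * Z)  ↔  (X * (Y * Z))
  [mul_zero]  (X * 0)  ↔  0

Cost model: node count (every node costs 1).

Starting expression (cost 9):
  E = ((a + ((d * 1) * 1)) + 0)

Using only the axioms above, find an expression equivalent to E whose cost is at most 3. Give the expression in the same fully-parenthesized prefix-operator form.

(a + d)   [cost 3]

1. [add_zero →] ((a + ((d * 1) * 1)) + 0)  →  (a + ((d * 1) * 1))
2. [mul_one →] (d * 1)  →  d;  E = (a + (d * 1))
3. [mul_one →] (d * 1)  →  d;  cost 3 ≤ 3, done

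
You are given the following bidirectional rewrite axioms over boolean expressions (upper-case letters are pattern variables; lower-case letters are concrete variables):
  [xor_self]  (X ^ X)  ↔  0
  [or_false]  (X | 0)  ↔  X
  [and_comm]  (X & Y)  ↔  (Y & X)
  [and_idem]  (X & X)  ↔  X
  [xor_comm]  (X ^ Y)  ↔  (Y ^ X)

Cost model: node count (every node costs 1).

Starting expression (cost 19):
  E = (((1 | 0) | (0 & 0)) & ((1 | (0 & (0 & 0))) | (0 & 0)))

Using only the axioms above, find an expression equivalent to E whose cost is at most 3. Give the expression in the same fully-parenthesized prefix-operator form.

(1 | 0)   [cost 3]

(1) (0 & 0)  =[and_idem →]=  0    ⊢ (((1 | 0) | (0 & 0)) & ((1 | (0 & 0)) | (0 & 0)))
(2) (0 & 0)  =[and_idem →]=  0    ⊢ (((1 | 0) | (0 & 0)) & ((1 | 0) | (0 & 0)))
(3) (((1 | 0) | (0 & 0)) & ((1 | 0) | (0 & 0)))  =[and_idem →]=  ((1 | 0) | (0 & 0))
(4) (1 | 0)  =[or_false →]=  1    ⊢ (1 | (0 & 0))
(5) (0 & 0)  =[and_idem →]=  0    ⊢ cost 3, within 3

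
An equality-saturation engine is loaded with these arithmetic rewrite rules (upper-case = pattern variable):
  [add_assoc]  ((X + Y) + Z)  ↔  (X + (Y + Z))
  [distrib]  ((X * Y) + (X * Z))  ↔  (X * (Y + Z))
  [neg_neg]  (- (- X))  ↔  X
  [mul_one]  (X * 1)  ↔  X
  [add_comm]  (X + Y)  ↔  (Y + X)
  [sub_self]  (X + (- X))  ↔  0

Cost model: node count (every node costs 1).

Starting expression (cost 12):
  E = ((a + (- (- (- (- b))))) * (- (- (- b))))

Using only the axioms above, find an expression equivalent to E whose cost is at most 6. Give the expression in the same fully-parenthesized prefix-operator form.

((a + b) * (- b))   [cost 6]

1. [neg_neg →] (- (- (- b)))  →  (- b);  E = ((a + (- (- b))) * (- (- (- b))))
2. [neg_neg →] (- (- b))  →  b;  E = ((a + b) * (- (- (- b))))
3. [neg_neg →] (- (- (- b)))  →  (- b);  cost 6 ≤ 6, done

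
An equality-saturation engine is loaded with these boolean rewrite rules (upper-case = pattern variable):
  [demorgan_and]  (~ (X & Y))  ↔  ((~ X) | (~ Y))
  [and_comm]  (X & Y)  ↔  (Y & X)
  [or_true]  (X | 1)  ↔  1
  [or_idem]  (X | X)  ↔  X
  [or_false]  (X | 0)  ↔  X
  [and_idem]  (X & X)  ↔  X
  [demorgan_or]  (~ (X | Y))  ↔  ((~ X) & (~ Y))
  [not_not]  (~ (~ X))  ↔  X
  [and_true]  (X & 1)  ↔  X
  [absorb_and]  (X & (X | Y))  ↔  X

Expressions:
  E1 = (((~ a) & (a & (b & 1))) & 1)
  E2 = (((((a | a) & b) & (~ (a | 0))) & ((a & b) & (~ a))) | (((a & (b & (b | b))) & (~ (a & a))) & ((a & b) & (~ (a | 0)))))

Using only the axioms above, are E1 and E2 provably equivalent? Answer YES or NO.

YES

1. [and_true →] (((~ a) & (a & (b & 1))) & 1)  →  ((~ a) & (a & (b & 1)))
2. [and_comm →] ((~ a) & (a & (b & 1)))  →  ((a & (b & 1)) & (~ a))
3. [and_true →] (b & 1)  →  b;  E1 = ((a & b) & (~ a))
4. [and_idem ←] ((a & b) & (~ a))  →  (((a & b) & (~ a)) & ((a & b) & (~ a)))
5. [or_false ←] a  →  (a | 0);  E1 = (((a & b) & (~ a)) & ((a & b) & (~ (a | 0))))
6. [or_idem ←] (((a & b) & (~ a)) & ((a & b) & (~ (a | 0))))  →  ((((a & b) & (~ a)) & ((a & b) & (~ (a | 0)))) | (((a & b) & (~ a)) & ((a & b) & (~ (a | 0)))))
7. [and_comm →] (((a & b) & (~ a)) & ((a & b) & (~ (a | 0))))  →  (((a & b) & (~ (a | 0))) & ((a & b) & (~ a)));  E1 = ((((a & b) & (~ (a | 0))) & ((a & b) & (~ a))) | (((a & b) & (~ a)) & ((a & b) & (~ (a | 0)))))
8. [or_idem ←] a  →  (a | a);  E1 = (((((a | a) & b) & (~ (a | 0))) & ((a & b) & (~ a))) | (((a & b) & (~ a)) & ((a & b) & (~ (a | 0)))))
9. [and_idem ←] a  →  (a & a);  E1 = (((((a | a) & b) & (~ (a | 0))) & ((a & b) & (~ a))) | (((a & b) & (~ (a & a))) & ((a & b) & (~ (a | 0)))))
10. [absorb_and ←] b  →  (b & (b | b));  this is E2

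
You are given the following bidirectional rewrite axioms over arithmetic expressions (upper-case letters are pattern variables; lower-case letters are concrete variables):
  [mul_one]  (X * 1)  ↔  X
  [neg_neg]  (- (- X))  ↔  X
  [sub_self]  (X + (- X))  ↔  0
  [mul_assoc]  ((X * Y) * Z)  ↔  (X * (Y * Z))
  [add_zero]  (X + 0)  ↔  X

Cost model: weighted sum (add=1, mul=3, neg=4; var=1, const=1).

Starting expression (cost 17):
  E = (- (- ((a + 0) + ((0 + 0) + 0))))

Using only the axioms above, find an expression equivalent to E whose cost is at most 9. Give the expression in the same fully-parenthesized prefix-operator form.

(- (- a))   [cost 9]

step 1: add_zero (→) rewrites ((0 + 0) + 0) into (0 + 0), now (- (- ((a + 0) + (0 + 0))))
step 2: add_zero (→) rewrites (0 + 0) into 0, now (- (- ((a + 0) + 0)))
step 3: add_zero (→) rewrites (a + 0) into a, now (- (- (a + 0)))
step 4: add_zero (→) rewrites (a + 0) into a, reaching cost 9 (bound 9)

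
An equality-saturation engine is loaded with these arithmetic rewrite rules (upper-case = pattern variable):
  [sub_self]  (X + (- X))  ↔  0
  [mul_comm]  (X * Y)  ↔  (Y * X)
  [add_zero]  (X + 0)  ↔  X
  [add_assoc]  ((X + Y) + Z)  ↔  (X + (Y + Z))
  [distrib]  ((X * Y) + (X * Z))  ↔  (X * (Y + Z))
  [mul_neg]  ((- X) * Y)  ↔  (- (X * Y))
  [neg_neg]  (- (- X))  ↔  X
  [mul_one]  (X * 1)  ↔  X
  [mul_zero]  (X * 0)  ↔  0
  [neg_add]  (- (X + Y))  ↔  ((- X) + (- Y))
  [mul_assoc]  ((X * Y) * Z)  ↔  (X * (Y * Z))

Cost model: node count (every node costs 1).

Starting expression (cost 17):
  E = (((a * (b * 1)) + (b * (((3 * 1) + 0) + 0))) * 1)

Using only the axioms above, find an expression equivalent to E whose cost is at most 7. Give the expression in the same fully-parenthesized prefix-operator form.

((a * b) + (b * 3))   [cost 7]

(1) (3 * 1)  =[mul_one →]=  3    ⊢ (((a * (b * 1)) + (b * ((3 + 0) + 0))) * 1)
(2) (3 + 0)  =[add_zero →]=  3    ⊢ (((a * (b * 1)) + (b * (3 + 0))) * 1)
(3) (((a * (b * 1)) + (b * (3 + 0))) * 1)  =[mul_one →]=  ((a * (b * 1)) + (b * (3 + 0)))
(4) (b * 1)  =[mul_one →]=  b    ⊢ ((a * b) + (b * (3 + 0)))
(5) (3 + 0)  =[add_zero →]=  3    ⊢ cost 7, within 7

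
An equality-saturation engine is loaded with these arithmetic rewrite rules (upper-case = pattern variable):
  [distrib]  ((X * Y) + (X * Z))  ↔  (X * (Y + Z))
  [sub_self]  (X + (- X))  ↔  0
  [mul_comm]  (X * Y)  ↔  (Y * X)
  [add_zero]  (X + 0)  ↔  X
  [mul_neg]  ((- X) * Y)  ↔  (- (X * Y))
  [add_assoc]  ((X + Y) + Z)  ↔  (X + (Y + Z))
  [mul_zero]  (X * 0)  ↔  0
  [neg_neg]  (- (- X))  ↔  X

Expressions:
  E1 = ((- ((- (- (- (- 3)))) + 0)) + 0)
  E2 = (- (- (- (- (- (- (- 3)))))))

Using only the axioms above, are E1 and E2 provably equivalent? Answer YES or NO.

1. [neg_neg →] (- (- (- 3)))  →  (- 3);  E1 = ((- ((- (- 3)) + 0)) + 0)
2. [neg_neg →] (- (- 3))  →  3;  E1 = ((- (3 + 0)) + 0)
3. [add_zero →] ((- (3 + 0)) + 0)  →  (- (3 + 0))
4. [add_zero →] (3 + 0)  →  3;  E1 = (- 3)
5. [neg_neg ←] (- 3)  →  (- (- (- 3)))
6. [neg_neg ←] (- 3)  →  (- (- (- 3)));  E1 = (- (- (- (- (- 3)))))
7. [neg_neg ←] (- (- 3))  →  (- (- (- (- 3))));  this is E2

YES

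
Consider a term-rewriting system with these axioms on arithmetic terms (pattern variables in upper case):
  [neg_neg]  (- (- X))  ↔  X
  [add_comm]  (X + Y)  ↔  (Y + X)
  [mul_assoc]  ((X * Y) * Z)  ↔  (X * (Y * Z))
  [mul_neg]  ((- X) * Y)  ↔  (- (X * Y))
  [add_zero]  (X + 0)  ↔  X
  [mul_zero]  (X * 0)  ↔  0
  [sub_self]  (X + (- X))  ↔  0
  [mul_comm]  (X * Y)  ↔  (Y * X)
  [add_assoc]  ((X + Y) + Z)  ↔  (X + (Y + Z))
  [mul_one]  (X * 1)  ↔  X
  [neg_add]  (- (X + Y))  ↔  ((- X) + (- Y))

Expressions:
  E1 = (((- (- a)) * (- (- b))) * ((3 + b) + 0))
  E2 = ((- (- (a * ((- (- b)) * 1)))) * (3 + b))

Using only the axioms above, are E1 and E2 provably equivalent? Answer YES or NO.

1. [neg_neg →] (- (- a))  →  a;  E1 = ((a * (- (- b))) * ((3 + b) + 0))
2. [neg_neg →] (- (- b))  →  b;  E1 = ((a * b) * ((3 + b) + 0))
3. [add_zero →] ((3 + b) + 0)  →  (3 + b);  E1 = ((a * b) * (3 + b))
4. [neg_neg ←] (a * b)  →  (- (- (a * b)));  E1 = ((- (- (a * b))) * (3 + b))
5. [neg_neg ←] b  →  (- (- b));  E1 = ((- (- (a * (- (- b))))) * (3 + b))
6. [mul_one ←] (- (- b))  →  ((- (- b)) * 1);  this is E2

YES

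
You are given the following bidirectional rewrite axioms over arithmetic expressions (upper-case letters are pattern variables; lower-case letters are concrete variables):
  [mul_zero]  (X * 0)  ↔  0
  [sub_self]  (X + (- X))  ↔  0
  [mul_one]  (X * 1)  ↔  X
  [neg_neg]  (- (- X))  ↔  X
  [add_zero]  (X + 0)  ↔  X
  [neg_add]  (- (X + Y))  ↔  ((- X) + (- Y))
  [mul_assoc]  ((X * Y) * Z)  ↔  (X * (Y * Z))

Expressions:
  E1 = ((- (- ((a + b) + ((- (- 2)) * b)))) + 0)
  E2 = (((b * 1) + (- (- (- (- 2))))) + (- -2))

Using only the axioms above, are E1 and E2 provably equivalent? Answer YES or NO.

NO

All listed rules preserve value, hence provable equivalence implies equal values everywhere; look for a separating assignment.
a=0, b=0 gives E1 ↦ 0, E2 ↦ 4; values differ ⇒ not provably equivalent.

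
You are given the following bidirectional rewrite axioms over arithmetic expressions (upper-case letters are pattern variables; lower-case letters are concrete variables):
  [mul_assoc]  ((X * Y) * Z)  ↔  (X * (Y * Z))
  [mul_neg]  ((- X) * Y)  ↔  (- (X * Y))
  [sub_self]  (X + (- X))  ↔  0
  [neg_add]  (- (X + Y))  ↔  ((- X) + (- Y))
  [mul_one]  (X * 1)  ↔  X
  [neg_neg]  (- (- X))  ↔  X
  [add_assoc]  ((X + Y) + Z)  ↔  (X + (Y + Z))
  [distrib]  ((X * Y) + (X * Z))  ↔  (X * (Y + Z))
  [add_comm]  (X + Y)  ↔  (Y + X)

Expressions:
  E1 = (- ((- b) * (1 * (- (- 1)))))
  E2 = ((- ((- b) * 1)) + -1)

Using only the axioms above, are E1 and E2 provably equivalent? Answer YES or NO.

NO

The axioms are sound identities: if E1 ↔* E2 then E1 and E2 evaluate identically under any assignment.
Under b=0: E1 evaluates to 0, E2 to -1. Distinct ⇒ no rewrite sequence connects them.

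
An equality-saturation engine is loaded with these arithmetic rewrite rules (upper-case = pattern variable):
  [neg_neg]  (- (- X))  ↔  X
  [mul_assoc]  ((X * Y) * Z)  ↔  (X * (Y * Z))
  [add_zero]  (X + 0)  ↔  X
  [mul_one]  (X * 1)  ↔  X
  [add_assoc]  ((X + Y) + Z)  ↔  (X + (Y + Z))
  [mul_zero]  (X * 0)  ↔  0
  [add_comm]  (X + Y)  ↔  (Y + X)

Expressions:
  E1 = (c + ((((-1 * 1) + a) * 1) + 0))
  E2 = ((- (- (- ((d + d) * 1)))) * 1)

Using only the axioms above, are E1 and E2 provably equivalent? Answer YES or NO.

NO

The axioms are sound identities: if E1 ↔* E2 then E1 and E2 evaluate identically under any assignment.
Under a=0, c=0, d=0: E1 evaluates to -1, E2 to 0. Distinct ⇒ no rewrite sequence connects them.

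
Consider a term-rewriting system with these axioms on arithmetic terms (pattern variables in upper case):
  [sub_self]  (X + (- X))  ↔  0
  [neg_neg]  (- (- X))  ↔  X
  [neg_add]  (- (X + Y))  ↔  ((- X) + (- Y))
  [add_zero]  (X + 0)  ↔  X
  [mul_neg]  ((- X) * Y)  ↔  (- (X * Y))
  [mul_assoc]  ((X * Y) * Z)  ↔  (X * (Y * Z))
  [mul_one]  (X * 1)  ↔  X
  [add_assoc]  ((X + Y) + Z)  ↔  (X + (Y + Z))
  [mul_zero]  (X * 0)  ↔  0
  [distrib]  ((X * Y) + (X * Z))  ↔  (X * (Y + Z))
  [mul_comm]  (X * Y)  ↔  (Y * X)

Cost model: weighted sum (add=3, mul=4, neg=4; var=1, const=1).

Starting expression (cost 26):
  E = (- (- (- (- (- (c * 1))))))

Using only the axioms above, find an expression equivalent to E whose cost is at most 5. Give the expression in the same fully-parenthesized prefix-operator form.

(- c)   [cost 5]

step 1: neg_neg (→) rewrites (- (- (- (- (- (c * 1)))))) into (- (- (- (c * 1))))
step 2: mul_one (→) rewrites (c * 1) into c, now (- (- (- c)))
step 3: neg_neg (→) rewrites (- (- (- c))) into (- c), reaching cost 5 (bound 5)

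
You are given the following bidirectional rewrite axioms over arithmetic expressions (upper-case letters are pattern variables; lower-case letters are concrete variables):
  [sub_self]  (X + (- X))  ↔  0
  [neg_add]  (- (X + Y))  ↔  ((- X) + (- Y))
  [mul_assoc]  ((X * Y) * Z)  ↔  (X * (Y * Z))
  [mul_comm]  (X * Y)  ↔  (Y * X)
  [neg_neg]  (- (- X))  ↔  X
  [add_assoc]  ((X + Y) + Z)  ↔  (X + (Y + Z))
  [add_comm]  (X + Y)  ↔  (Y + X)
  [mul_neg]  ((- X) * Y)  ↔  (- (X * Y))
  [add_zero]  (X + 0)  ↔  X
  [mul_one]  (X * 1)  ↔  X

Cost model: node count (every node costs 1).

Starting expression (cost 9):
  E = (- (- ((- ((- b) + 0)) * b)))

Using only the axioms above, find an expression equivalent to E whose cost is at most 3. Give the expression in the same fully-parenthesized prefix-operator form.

1. [add_zero →] ((- b) + 0)  →  (- b);  E = (- (- ((- (- b)) * b)))
2. [neg_neg →] (- (- b))  →  b;  E = (- (- (b * b)))
3. [neg_neg →] (- (- (b * b)))  →  (b * b);  cost 3 ≤ 3, done

(b * b)   [cost 3]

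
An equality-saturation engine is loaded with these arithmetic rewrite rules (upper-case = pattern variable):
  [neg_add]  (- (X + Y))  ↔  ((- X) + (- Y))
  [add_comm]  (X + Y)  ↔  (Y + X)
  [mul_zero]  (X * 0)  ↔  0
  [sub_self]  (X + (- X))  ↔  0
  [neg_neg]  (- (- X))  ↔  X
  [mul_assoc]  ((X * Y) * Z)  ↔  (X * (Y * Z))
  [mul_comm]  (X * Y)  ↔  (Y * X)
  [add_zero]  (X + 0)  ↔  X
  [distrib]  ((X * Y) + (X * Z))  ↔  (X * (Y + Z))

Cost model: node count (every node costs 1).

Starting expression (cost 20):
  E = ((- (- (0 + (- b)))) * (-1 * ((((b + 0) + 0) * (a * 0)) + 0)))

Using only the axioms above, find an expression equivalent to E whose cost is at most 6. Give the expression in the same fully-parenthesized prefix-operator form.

((-1 * 0) * (- b))   [cost 6]

1. [add_zero →] ((b + 0) + 0)  →  (b + 0);  E = ((- (- (0 + (- b)))) * (-1 * (((b + 0) * (a * 0)) + 0)))
2. [add_comm →] (0 + (- b))  →  ((- b) + 0);  E = ((- (- ((- b) + 0))) * (-1 * (((b + 0) * (a * 0)) + 0)))
3. [add_zero →] (b + 0)  →  b;  E = ((- (- ((- b) + 0))) * (-1 * ((b * (a * 0)) + 0)))
4. [add_zero →] ((- b) + 0)  →  (- b);  E = ((- (- (- b))) * (-1 * ((b * (a * 0)) + 0)))
5. [mul_zero →] (a * 0)  →  0;  E = ((- (- (- b))) * (-1 * ((b * 0) + 0)))
6. [mul_zero →] (b * 0)  →  0;  E = ((- (- (- b))) * (-1 * (0 + 0)))
7. [add_zero →] (0 + 0)  →  0;  E = ((- (- (- b))) * (-1 * 0))
8. [mul_comm →] ((- (- (- b))) * (-1 * 0))  →  ((-1 * 0) * (- (- (- b))))
9. [neg_neg →] (- (- b))  →  b;  cost 6 ≤ 6, done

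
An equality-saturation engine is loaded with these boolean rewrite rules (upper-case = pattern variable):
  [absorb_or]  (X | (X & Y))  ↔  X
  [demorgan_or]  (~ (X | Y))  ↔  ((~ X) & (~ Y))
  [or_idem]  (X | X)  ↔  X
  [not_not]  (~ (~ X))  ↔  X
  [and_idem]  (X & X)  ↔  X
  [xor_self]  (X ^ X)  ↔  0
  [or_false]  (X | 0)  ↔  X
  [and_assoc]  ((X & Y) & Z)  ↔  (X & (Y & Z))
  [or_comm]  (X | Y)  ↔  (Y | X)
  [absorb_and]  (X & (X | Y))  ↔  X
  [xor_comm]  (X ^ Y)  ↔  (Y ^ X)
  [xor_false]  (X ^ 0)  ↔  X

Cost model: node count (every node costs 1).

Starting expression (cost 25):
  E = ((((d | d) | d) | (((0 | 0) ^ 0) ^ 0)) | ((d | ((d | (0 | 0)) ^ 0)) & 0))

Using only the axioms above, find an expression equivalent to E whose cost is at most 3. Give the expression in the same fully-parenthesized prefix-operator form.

(d | d)   [cost 3]

1. [or_idem →] (0 | 0)  →  0;  E = ((((d | d) | d) | (((0 | 0) ^ 0) ^ 0)) | ((d | ((d | 0) ^ 0)) & 0))
2. [or_idem →] (d | d)  →  d;  E = (((d | d) | (((0 | 0) ^ 0) ^ 0)) | ((d | ((d | 0) ^ 0)) & 0))
3. [or_idem →] (0 | 0)  →  0;  E = (((d | d) | ((0 ^ 0) ^ 0)) | ((d | ((d | 0) ^ 0)) & 0))
4. [xor_false →] (0 ^ 0)  →  0;  E = (((d | d) | (0 ^ 0)) | ((d | ((d | 0) ^ 0)) & 0))
5. [xor_false →] (0 ^ 0)  →  0;  E = (((d | d) | 0) | ((d | ((d | 0) ^ 0)) & 0))
6. [xor_false →] ((d | 0) ^ 0)  →  (d | 0);  E = (((d | d) | 0) | ((d | (d | 0)) & 0))
7. [or_false →] (d | 0)  →  d;  E = (((d | d) | 0) | ((d | d) & 0))
8. [or_false →] ((d | d) | 0)  →  (d | d);  E = ((d | d) | ((d | d) & 0))
9. [absorb_or →] ((d | d) | ((d | d) & 0))  →  (d | d);  cost 3 ≤ 3, done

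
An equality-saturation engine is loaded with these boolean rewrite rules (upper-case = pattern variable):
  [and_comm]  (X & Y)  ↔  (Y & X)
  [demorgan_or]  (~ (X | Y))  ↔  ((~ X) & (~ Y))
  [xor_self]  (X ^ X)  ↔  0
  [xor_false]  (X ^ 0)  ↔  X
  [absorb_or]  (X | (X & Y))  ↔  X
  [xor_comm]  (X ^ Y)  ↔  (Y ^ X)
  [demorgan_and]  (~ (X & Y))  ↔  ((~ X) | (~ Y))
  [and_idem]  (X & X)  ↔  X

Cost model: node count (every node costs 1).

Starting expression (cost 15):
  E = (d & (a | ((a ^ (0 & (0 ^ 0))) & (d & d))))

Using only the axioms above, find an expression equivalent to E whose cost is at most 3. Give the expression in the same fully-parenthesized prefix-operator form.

(d & a)   [cost 3]

1. [xor_false →] (0 ^ 0)  →  0;  E = (d & (a | ((a ^ (0 & 0)) & (d & d))))
2. [and_idem →] (0 & 0)  →  0;  E = (d & (a | ((a ^ 0) & (d & d))))
3. [xor_false →] (a ^ 0)  →  a;  E = (d & (a | (a & (d & d))))
4. [and_idem →] (d & d)  →  d;  E = (d & (a | (a & d)))
5. [absorb_or →] (a | (a & d))  →  a;  cost 3 ≤ 3, done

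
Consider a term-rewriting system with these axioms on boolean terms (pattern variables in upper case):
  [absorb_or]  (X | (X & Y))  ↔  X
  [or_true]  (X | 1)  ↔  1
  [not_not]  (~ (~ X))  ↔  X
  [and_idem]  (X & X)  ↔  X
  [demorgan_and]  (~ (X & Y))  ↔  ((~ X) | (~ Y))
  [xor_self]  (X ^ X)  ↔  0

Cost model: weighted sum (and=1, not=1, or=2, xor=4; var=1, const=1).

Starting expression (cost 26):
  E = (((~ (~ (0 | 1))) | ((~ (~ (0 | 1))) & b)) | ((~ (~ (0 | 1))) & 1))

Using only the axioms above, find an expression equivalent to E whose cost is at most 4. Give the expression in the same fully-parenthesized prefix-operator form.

1. [absorb_or →] ((~ (~ (0 | 1))) | ((~ (~ (0 | 1))) & b))  →  (~ (~ (0 | 1)));  E = ((~ (~ (0 | 1))) | ((~ (~ (0 | 1))) & 1))
2. [absorb_or →] ((~ (~ (0 | 1))) | ((~ (~ (0 | 1))) & 1))  →  (~ (~ (0 | 1)))
3. [not_not →] (~ (~ (0 | 1)))  →  (0 | 1);  cost 4 ≤ 4, done

(0 | 1)   [cost 4]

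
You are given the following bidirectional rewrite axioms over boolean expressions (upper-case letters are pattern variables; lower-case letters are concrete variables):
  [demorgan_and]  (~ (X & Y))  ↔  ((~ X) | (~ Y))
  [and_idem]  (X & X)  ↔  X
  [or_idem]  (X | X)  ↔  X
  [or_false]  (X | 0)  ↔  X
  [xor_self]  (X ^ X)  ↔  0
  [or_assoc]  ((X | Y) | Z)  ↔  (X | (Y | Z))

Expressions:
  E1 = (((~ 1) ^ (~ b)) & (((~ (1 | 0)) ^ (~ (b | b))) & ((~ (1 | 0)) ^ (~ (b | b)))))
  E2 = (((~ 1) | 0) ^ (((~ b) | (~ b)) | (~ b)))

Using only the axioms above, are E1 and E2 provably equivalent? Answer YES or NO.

YES

(1) (((~ (1 | 0)) ^ (~ (b | b))) & ((~ (1 | 0)) ^ (~ (b | b))))  =[and_idem →]=  ((~ (1 | 0)) ^ (~ (b | b)))    ⊢ (((~ 1) ^ (~ b)) & ((~ (1 | 0)) ^ (~ (b | b))))
(2) (1 | 0)  =[or_false →]=  1    ⊢ (((~ 1) ^ (~ b)) & ((~ 1) ^ (~ (b | b))))
(3) (b | b)  =[or_idem →]=  b    ⊢ (((~ 1) ^ (~ b)) & ((~ 1) ^ (~ b)))
(4) (((~ 1) ^ (~ b)) & ((~ 1) ^ (~ b)))  =[and_idem →]=  ((~ 1) ^ (~ b))
(5) (~ 1)  =[or_false ←]=  ((~ 1) | 0)    ⊢ (((~ 1) | 0) ^ (~ b))
(6) (~ b)  =[or_idem ←]=  ((~ b) | (~ b))    ⊢ (((~ 1) | 0) ^ ((~ b) | (~ b)))
(7) (~ b)  =[or_idem ←]=  ((~ b) | (~ b))    ⊢ E2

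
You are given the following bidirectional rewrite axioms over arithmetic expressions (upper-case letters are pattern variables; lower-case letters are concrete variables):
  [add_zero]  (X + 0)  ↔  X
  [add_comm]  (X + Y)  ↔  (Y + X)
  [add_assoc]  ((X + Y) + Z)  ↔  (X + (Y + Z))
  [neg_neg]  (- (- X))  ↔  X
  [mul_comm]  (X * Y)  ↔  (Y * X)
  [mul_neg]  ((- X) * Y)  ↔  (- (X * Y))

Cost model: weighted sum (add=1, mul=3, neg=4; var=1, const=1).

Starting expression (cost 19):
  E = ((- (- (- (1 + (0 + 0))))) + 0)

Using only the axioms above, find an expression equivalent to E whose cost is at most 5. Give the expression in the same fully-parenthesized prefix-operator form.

1. [add_zero →] (0 + 0)  →  0;  E = ((- (- (- (1 + 0)))) + 0)
2. [add_zero →] (1 + 0)  →  1;  E = ((- (- (- 1))) + 0)
3. [neg_neg →] (- (- 1))  →  1;  E = ((- 1) + 0)
4. [add_zero →] ((- 1) + 0)  →  (- 1);  cost 5 ≤ 5, done

(- 1)   [cost 5]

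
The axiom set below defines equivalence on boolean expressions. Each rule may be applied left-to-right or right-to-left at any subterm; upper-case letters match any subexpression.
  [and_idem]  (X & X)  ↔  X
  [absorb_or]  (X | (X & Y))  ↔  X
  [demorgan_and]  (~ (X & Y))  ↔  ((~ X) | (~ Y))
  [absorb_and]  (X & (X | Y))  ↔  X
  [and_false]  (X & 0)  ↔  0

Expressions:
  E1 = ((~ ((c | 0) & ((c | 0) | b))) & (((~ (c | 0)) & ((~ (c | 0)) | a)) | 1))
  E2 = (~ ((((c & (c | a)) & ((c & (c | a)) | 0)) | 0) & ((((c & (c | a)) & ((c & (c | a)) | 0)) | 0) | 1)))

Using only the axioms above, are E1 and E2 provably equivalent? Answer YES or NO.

step 1: absorb_and (→) rewrites ((c | 0) & ((c | 0) | b)) into (c | 0), now ((~ (c | 0)) & (((~ (c | 0)) & ((~ (c | 0)) | a)) | 1))
step 2: absorb_and (→) rewrites ((~ (c | 0)) & ((~ (c | 0)) | a)) into (~ (c | 0)), now ((~ (c | 0)) & ((~ (c | 0)) | 1))
step 3: absorb_and (→) rewrites ((~ (c | 0)) & ((~ (c | 0)) | 1)) into (~ (c | 0))
step 4: absorb_and (←) rewrites c into (c & (c | a)), now (~ ((c & (c | a)) | 0))
step 5: absorb_and (←) rewrites (c & (c | a)) into ((c & (c | a)) & ((c & (c | a)) | 0)), now (~ (((c & (c | a)) & ((c & (c | a)) | 0)) | 0))
step 6: absorb_and (←) rewrites (((c & (c | a)) & ((c & (c | a)) | 0)) | 0) into ((((c & (c | a)) & ((c & (c | a)) | 0)) | 0) & ((((c & (c | a)) & ((c & (c | a)) | 0)) | 0) | 1)), which is E2

YES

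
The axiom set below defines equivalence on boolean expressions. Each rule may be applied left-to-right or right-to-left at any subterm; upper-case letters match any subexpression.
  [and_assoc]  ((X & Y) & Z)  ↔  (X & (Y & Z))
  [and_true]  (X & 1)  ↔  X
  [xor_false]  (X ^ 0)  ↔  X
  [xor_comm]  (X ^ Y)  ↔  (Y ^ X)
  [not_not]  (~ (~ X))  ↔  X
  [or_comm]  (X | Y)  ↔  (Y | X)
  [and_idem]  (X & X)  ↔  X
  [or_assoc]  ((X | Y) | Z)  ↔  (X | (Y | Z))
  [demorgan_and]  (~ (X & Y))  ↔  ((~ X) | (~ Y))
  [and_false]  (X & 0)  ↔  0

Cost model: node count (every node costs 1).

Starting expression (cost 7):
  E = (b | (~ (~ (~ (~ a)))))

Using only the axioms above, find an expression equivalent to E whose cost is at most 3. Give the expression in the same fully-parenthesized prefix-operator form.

(a | b)   [cost 3]

(1) (b | (~ (~ (~ (~ a)))))  =[or_comm →]=  ((~ (~ (~ (~ a)))) | b)
(2) (~ (~ (~ (~ a))))  =[not_not →]=  (~ (~ a))    ⊢ ((~ (~ a)) | b)
(3) (~ (~ a))  =[not_not →]=  a    ⊢ cost 3, within 3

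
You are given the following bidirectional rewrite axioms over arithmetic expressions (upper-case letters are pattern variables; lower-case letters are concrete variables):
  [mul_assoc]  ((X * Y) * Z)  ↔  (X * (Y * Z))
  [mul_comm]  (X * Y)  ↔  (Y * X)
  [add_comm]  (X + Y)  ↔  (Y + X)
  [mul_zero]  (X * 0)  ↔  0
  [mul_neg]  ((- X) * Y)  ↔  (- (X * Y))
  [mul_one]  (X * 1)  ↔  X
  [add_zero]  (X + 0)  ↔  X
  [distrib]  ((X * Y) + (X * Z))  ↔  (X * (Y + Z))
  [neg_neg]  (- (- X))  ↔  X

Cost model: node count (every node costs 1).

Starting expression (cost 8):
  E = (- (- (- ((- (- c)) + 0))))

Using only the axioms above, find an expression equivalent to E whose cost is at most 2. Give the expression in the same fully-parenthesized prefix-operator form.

(- c)   [cost 2]

step 1: neg_neg (→) rewrites (- (- (- ((- (- c)) + 0)))) into (- ((- (- c)) + 0))
step 2: add_zero (→) rewrites ((- (- c)) + 0) into (- (- c)), now (- (- (- c)))
step 3: neg_neg (→) rewrites (- (- c)) into c, reaching cost 2 (bound 2)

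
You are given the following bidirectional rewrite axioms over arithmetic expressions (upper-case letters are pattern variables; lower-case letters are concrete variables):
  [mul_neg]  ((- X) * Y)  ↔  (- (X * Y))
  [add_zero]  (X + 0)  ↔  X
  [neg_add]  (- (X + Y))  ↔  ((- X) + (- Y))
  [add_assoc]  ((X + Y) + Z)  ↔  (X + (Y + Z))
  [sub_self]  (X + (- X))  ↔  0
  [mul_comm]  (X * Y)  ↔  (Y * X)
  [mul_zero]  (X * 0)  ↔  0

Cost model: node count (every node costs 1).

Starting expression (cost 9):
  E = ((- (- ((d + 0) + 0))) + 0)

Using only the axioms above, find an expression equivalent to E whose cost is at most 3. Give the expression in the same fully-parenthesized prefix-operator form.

step 1: add_zero (→) rewrites ((d + 0) + 0) into (d + 0), now ((- (- (d + 0))) + 0)
step 2: add_zero (→) rewrites (d + 0) into d, now ((- (- d)) + 0)
step 3: add_zero (→) rewrites ((- (- d)) + 0) into (- (- d)), reaching cost 3 (bound 3)

(- (- d))   [cost 3]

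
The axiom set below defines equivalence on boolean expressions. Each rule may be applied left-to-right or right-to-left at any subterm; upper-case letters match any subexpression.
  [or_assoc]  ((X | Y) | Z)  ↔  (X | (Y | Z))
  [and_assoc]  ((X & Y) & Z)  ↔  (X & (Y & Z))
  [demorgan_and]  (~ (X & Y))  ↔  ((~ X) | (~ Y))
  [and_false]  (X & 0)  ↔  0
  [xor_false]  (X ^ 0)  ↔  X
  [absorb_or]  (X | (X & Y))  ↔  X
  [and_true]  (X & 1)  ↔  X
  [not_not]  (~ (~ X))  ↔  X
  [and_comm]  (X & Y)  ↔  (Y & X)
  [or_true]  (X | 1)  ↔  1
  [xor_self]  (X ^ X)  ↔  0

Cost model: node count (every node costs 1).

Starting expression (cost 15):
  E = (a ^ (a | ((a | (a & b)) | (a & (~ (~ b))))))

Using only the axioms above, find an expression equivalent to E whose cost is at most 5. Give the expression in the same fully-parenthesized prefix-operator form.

(a ^ (a | a))   [cost 5]

(1) (~ (~ b))  =[not_not →]=  b    ⊢ (a ^ (a | ((a | (a & b)) | (a & b))))
(2) (a | (a & b))  =[absorb_or →]=  a    ⊢ (a ^ (a | (a | (a & b))))
(3) (a | (a & b))  =[absorb_or →]=  a    ⊢ cost 5, within 5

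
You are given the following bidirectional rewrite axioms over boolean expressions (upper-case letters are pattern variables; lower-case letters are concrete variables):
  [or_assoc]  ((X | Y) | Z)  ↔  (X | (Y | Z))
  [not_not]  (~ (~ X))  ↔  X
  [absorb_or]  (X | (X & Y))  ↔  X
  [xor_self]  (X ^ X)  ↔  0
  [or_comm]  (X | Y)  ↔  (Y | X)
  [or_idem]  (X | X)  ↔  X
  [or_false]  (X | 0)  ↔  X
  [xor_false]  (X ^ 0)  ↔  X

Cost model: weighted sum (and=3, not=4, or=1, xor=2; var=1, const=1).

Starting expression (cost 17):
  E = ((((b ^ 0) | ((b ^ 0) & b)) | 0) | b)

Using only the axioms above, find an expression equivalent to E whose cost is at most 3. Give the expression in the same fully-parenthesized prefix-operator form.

(b | b)   [cost 3]

1. [absorb_or →] ((b ^ 0) | ((b ^ 0) & b))  →  (b ^ 0);  E = (((b ^ 0) | 0) | b)
2. [or_false →] ((b ^ 0) | 0)  →  (b ^ 0);  E = ((b ^ 0) | b)
3. [xor_false →] (b ^ 0)  →  b;  cost 3 ≤ 3, done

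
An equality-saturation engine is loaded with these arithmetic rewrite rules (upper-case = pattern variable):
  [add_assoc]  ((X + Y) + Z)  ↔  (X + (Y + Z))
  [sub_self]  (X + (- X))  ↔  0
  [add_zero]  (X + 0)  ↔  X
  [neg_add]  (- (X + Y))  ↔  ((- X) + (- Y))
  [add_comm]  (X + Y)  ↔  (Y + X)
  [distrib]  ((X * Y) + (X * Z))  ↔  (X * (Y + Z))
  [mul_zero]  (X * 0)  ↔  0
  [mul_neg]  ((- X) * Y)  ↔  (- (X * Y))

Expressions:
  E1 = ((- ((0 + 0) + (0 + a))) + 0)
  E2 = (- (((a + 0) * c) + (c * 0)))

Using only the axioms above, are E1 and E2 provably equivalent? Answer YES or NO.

NO

Every axiom is a valid identity, so a rewrite proof would force E1 and E2 to agree under every assignment.
At a=1, c=0: E1 = -1 but E2 = 0; they differ, so no derivation exists.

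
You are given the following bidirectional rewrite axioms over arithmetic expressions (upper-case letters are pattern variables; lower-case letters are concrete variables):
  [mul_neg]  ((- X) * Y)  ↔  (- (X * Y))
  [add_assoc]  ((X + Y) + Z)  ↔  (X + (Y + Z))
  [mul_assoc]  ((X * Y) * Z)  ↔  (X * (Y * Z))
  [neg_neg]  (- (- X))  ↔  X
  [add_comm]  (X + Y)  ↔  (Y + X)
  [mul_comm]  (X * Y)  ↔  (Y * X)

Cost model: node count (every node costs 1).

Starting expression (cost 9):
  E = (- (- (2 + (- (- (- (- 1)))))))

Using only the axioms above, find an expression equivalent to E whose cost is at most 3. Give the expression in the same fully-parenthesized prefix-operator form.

1. [neg_neg →] (- (- (2 + (- (- (- (- 1)))))))  →  (2 + (- (- (- (- 1)))))
2. [neg_neg →] (- (- (- 1)))  →  (- 1);  E = (2 + (- (- 1)))
3. [neg_neg →] (- (- 1))  →  1;  cost 3 ≤ 3, done

(2 + 1)   [cost 3]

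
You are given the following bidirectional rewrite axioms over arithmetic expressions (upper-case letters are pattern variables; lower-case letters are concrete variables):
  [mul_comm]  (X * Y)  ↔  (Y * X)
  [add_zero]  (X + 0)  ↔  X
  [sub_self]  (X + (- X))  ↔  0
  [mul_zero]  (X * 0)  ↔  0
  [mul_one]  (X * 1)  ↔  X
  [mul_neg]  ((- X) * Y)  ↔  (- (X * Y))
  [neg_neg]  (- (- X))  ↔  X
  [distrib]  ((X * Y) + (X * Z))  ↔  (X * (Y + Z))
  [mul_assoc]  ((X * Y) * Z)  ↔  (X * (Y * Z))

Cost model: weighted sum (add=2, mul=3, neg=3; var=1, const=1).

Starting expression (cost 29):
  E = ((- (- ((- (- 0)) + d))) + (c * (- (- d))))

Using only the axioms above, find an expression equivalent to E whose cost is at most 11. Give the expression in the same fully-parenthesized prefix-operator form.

(1) (- (- 0))  =[neg_neg →]=  0    ⊢ ((- (- (0 + d))) + (c * (- (- d))))
(2) (- (- (0 + d)))  =[neg_neg →]=  (0 + d)    ⊢ ((0 + d) + (c * (- (- d))))
(3) (- (- d))  =[neg_neg →]=  d    ⊢ cost 11, within 11

((0 + d) + (c * d))   [cost 11]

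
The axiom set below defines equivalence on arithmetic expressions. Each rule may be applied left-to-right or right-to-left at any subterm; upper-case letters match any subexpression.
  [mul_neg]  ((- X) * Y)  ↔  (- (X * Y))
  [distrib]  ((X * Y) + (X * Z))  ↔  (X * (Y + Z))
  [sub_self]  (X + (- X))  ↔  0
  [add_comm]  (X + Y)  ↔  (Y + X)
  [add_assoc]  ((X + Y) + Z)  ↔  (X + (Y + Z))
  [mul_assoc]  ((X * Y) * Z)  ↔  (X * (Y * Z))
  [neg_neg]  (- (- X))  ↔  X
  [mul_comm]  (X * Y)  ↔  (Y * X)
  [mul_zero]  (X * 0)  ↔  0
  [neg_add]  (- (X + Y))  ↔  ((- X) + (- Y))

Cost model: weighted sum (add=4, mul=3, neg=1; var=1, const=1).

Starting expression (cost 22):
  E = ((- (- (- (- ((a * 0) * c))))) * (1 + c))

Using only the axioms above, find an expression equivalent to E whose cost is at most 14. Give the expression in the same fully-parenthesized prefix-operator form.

(1) (a * 0)  =[mul_zero →]=  0    ⊢ ((- (- (- (- (0 * c))))) * (1 + c))
(2) (- (- (- (- (0 * c)))))  =[neg_neg →]=  (- (- (0 * c)))    ⊢ ((- (- (0 * c))) * (1 + c))
(3) (- (- (0 * c)))  =[neg_neg →]=  (0 * c)    ⊢ cost 14, within 14

((0 * c) * (1 + c))   [cost 14]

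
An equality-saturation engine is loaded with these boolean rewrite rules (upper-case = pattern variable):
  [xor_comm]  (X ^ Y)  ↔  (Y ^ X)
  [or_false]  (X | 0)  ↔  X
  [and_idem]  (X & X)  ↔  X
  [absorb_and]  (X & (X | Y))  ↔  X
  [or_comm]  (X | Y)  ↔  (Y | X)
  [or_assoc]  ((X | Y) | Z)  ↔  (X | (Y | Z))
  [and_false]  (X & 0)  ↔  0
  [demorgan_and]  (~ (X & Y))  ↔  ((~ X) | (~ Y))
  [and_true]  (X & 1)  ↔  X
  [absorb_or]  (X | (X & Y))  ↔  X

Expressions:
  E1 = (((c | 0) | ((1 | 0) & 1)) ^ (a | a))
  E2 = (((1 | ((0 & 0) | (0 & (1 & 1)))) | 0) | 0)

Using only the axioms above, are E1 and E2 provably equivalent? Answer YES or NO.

The axioms are sound identities: if E1 ↔* E2 then E1 and E2 evaluate identically under any assignment.
Under a=1, c=0: E1 evaluates to 0, E2 to 1. Distinct ⇒ no rewrite sequence connects them.

NO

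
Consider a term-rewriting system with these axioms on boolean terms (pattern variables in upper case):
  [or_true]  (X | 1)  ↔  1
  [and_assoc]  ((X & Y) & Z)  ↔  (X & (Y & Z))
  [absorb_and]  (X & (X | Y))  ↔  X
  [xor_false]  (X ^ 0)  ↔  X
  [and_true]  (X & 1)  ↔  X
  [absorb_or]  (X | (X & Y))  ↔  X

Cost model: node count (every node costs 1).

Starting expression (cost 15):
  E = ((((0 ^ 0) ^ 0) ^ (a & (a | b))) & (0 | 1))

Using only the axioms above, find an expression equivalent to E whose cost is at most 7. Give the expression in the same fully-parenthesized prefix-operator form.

((0 ^ a) & (0 | 1))   [cost 7]

1. [xor_false →] (0 ^ 0)  →  0;  E = (((0 ^ 0) ^ (a & (a | b))) & (0 | 1))
2. [xor_false →] (0 ^ 0)  →  0;  E = ((0 ^ (a & (a | b))) & (0 | 1))
3. [absorb_and →] (a & (a | b))  →  a;  cost 7 ≤ 7, done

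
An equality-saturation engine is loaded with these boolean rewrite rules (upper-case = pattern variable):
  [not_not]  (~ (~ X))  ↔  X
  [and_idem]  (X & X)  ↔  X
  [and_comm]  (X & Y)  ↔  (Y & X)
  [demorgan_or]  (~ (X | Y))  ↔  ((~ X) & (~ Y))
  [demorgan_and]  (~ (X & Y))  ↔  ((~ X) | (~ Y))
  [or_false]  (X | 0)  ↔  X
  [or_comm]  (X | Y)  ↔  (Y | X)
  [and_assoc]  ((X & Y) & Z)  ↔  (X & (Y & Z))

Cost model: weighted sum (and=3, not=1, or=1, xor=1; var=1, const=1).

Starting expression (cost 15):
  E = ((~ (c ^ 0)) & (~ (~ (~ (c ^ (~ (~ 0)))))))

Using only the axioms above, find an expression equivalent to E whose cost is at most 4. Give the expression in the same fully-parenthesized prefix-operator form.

(1) (~ (~ 0))  =[not_not →]=  0    ⊢ ((~ (c ^ 0)) & (~ (~ (~ (c ^ 0)))))
(2) (~ (~ (c ^ 0)))  =[not_not →]=  (c ^ 0)    ⊢ ((~ (c ^ 0)) & (~ (c ^ 0)))
(3) ((~ (c ^ 0)) & (~ (c ^ 0)))  =[and_idem →]=  (~ (c ^ 0))    ⊢ cost 4, within 4

(~ (c ^ 0))   [cost 4]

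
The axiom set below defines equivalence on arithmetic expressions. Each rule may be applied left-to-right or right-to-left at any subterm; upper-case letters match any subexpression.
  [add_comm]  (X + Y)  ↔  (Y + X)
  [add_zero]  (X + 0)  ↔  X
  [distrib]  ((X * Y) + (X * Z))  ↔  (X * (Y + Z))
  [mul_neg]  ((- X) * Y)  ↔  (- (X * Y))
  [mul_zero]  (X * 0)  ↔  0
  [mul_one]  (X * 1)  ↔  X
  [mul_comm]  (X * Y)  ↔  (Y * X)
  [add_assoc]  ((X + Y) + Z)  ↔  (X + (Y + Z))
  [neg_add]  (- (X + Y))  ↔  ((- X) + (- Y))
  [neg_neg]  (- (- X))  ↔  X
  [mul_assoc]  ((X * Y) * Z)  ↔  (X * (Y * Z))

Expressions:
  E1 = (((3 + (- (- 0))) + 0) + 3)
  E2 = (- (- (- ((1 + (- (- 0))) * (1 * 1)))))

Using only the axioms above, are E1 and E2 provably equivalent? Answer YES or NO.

All listed rules preserve value, hence provable equivalence implies equal values everywhere; look for a separating assignment.
the empty assignment (no variables occur) gives E1 ↦ 6, E2 ↦ -1; values differ ⇒ not provably equivalent.

NO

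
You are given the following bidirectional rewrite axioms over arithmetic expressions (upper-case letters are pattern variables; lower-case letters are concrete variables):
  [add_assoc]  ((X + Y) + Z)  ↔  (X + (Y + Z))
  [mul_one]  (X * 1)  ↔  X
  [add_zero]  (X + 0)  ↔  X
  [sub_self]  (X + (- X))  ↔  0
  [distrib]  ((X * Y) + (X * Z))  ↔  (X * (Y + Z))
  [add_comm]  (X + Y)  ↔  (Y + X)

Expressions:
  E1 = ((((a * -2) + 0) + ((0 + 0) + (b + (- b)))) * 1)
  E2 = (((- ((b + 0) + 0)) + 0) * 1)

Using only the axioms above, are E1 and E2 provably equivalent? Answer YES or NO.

NO

Every axiom is a valid identity, so a rewrite proof would force E1 and E2 to agree under every assignment.
At a=0, b=1: E1 = 0 but E2 = -1; they differ, so no derivation exists.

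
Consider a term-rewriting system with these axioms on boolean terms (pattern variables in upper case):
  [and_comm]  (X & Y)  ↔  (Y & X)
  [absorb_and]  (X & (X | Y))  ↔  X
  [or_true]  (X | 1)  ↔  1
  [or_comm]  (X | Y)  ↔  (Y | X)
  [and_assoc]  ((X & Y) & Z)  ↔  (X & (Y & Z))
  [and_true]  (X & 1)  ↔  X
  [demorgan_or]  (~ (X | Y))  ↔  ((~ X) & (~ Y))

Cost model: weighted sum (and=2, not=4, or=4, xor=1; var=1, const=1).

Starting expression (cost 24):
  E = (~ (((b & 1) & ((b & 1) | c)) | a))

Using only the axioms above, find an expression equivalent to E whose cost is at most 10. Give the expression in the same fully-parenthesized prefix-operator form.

(1) ((b & 1) & ((b & 1) | c))  =[absorb_and →]=  (b & 1)    ⊢ (~ ((b & 1) | a))
(2) (b & 1)  =[and_true →]=  b    ⊢ cost 10, within 10

(~ (b | a))   [cost 10]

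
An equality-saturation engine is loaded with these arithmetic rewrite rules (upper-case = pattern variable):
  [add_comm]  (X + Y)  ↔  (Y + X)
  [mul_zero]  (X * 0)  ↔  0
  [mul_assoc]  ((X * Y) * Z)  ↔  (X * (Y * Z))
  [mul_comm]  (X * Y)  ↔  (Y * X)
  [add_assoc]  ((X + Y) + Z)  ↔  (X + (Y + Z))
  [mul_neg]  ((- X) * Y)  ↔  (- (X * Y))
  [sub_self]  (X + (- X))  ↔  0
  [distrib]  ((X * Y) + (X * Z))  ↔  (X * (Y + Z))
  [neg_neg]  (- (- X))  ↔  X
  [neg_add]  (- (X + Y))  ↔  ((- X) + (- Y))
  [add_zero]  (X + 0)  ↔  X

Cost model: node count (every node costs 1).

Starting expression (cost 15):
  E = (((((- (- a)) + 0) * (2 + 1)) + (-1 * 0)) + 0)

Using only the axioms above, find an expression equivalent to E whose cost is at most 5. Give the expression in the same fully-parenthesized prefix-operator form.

(1) (- (- a))  =[neg_neg →]=  a    ⊢ ((((a + 0) * (2 + 1)) + (-1 * 0)) + 0)
(2) ((((a + 0) * (2 + 1)) + (-1 * 0)) + 0)  =[add_zero →]=  (((a + 0) * (2 + 1)) + (-1 * 0))
(3) (a + 0)  =[add_zero →]=  a    ⊢ ((a * (2 + 1)) + (-1 * 0))
(4) (-1 * 0)  =[mul_zero →]=  0    ⊢ ((a * (2 + 1)) + 0)
(5) ((a * (2 + 1)) + 0)  =[add_zero →]=  (a * (2 + 1))    ⊢ cost 5, within 5

(a * (2 + 1))   [cost 5]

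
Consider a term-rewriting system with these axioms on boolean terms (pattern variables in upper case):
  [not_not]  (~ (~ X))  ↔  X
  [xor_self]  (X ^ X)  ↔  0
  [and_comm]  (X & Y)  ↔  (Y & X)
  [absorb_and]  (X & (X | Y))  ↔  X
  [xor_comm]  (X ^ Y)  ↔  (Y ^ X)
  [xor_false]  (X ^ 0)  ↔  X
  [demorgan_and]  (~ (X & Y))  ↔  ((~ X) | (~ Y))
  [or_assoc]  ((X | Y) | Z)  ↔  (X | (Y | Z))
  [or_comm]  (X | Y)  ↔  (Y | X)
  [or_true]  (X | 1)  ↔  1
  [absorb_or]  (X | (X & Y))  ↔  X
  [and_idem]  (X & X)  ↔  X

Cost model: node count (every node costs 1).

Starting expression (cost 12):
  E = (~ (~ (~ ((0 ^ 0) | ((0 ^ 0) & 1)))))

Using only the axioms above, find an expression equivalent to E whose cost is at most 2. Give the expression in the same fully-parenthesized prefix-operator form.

1. [absorb_or →] ((0 ^ 0) | ((0 ^ 0) & 1))  →  (0 ^ 0);  E = (~ (~ (~ (0 ^ 0))))
2. [not_not →] (~ (~ (~ (0 ^ 0))))  →  (~ (0 ^ 0))
3. [xor_false →] (0 ^ 0)  →  0;  cost 2 ≤ 2, done

(~ 0)   [cost 2]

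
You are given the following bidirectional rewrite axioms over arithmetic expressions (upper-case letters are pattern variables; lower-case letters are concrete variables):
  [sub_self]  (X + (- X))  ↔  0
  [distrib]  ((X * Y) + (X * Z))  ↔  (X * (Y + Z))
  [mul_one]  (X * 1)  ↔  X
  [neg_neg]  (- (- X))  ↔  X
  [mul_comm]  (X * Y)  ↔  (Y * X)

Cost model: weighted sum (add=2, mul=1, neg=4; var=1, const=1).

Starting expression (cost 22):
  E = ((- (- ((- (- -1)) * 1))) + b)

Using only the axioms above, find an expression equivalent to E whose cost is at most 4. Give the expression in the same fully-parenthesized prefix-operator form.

(-1 + b)   [cost 4]

(1) (- (- -1))  =[neg_neg →]=  -1    ⊢ ((- (- (-1 * 1))) + b)
(2) (-1 * 1)  =[mul_one →]=  -1    ⊢ ((- (- -1)) + b)
(3) (- (- -1))  =[neg_neg →]=  -1    ⊢ cost 4, within 4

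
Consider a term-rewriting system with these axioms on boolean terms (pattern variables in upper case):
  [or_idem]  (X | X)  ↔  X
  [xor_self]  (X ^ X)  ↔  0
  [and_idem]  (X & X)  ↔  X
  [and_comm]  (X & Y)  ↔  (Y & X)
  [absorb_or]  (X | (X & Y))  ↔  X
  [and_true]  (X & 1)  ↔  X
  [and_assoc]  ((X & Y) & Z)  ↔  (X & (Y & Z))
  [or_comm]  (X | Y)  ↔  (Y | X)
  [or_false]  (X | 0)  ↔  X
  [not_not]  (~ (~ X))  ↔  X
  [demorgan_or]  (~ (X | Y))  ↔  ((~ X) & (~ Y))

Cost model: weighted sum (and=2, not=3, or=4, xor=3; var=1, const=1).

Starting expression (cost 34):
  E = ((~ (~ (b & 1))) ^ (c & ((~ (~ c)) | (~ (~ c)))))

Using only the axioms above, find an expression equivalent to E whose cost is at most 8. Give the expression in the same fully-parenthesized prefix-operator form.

(b ^ (c & c))   [cost 8]

1. [or_idem →] ((~ (~ c)) | (~ (~ c)))  →  (~ (~ c));  E = ((~ (~ (b & 1))) ^ (c & (~ (~ c))))
2. [and_true →] (b & 1)  →  b;  E = ((~ (~ b)) ^ (c & (~ (~ c))))
3. [not_not →] (~ (~ c))  →  c;  E = ((~ (~ b)) ^ (c & c))
4. [not_not →] (~ (~ b))  →  b;  cost 8 ≤ 8, done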